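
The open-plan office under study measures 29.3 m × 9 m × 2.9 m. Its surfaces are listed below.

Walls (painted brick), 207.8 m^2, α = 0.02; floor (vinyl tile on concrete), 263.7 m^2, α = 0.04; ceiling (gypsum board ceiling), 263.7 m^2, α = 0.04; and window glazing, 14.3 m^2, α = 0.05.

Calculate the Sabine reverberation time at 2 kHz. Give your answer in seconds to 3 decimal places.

4.741 s

Equivalent absorption area: A = 207.8·0.02 + 263.7·0.04 + 263.7·0.04 + 14.3·0.05 = 25.967 m^2.
Volume V = 29.3 × 9 × 2.9 = 764.73 m³.
T = 0.161 V/A = 0.161·764.73/25.967 = 4.741 s.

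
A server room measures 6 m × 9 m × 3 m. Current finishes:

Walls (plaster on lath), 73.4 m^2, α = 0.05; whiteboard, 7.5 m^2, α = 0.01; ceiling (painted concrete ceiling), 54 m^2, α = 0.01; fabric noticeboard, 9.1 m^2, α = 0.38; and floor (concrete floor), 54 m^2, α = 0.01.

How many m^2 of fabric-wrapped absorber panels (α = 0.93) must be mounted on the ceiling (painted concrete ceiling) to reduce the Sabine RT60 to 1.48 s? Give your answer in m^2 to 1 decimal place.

Equivalent absorption area: A₁ = 73.4·0.05 + 7.5·0.01 + 54·0.01 + 9.1·0.38 + 54·0.01 = 8.283 m^2.
Required A₂ = 0.161·162/1.48 = 17.623 sabins.
ΔA needed = 17.623 − 8.283 = 9.340 sabins.
Net gain per m^2: Δα = 0.93 − 0.01 = 0.92.
Area = ΔA/Δα = 9.340/0.92 = 10.2 m^2.

10.2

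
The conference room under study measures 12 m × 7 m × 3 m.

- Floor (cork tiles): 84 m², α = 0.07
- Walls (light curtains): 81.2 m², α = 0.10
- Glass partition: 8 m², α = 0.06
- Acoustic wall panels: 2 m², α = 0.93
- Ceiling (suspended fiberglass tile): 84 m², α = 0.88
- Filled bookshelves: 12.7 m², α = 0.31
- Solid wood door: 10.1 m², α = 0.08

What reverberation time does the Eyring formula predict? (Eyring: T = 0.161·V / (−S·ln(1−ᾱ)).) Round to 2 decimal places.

0.35 s

S = Σ Sᵢ = 282.0 m².
Absorption A = 84·0.07 + 81.2·0.10 + 8·0.06 + 2·0.93 + 84·0.88 + 12.7·0.31 + 10.1·0.08 = 95.005 sabins.
Mean coefficient ᾱ = A/S = 0.3369.
Eyring denominator: −S ln(1−ᾱ) = 115.854.
V = 12 × 7 × 3 = 252 m³.
RT60 = 0.161 × 252 / 115.854 = 0.35 s.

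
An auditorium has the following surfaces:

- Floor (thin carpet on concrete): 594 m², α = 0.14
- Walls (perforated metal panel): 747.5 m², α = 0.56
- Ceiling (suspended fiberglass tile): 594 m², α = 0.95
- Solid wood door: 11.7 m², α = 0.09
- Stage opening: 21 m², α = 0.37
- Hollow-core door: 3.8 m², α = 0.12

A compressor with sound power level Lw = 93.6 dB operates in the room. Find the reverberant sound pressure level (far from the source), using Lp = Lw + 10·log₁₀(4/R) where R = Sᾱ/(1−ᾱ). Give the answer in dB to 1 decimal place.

65.9 dB

A = 1075.339 sabins; S = 1972.0 m².
ᾱ = 0.5453, so room constant R = A/(1−ᾱ) = 2364.942 m².
Lp = Lw + 10 log₁₀(4/R) = 93.6 -27.72 = 65.9 dB.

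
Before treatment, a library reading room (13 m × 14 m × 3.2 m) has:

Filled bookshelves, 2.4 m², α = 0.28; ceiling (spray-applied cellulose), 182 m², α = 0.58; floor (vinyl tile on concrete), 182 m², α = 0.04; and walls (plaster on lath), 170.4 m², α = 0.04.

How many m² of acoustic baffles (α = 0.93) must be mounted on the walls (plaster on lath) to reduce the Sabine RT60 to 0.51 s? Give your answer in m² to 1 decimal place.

Total absorption A₁ = 2.4×0.28 + 182×0.58 + 182×0.04 + 170.4×0.04
  = 0.672 + 105.560 + 7.280 + 6.816 = 120.328 m² sabins.
V = 582.4 m³. Target absorption A₂ = 0.161 × 582.4 / 0.51 = 183.856 sabins.
ΔA needed = 183.856 − 120.328 = 63.528 sabins.
Net gain per m²: Δα = 0.93 − 0.04 = 0.89.
Panel area = 63.528 / 0.89 = 71.4 m².

71.4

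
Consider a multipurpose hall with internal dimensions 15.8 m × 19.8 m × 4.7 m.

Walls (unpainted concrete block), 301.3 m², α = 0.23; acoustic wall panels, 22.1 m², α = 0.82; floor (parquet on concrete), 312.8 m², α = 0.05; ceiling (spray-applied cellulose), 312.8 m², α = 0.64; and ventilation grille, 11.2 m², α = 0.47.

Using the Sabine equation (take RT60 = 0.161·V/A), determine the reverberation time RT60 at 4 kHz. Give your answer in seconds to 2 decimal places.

0.77 s

Total absorption A = 301.3·0.23 + 22.1·0.82 + 312.8·0.05 + 312.8·0.64 + 11.2·0.47
  = 69.299 + 18.122 + 15.640 + 200.192 + 5.264 = 308.517 m² sabins.
V = 15.8·19.8·4.7 = 1470.348 m³.
RT60 = 0.161 · V / A = 0.161 × 1470.348 / 308.517 = 0.77 s.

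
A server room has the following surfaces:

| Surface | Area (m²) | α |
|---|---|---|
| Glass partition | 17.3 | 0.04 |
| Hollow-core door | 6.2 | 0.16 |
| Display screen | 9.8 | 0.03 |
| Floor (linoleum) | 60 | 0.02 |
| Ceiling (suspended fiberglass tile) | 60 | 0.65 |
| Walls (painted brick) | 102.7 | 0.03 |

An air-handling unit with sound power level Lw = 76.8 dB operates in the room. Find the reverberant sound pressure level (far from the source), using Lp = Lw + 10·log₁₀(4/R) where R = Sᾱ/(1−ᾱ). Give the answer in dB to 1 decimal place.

A = 45.259 sabins; S = 256.0 m².
ᾱ = 45.259/256.0 = 0.1768; R = Sᾱ/(1−ᾱ) = 45.259/(1−0.1768) = 54.979 m².
Lp = 76.8 + 10·log₁₀(4/54.979) = 76.8 + (-11.38) = 65.4 dB.

65.4 dB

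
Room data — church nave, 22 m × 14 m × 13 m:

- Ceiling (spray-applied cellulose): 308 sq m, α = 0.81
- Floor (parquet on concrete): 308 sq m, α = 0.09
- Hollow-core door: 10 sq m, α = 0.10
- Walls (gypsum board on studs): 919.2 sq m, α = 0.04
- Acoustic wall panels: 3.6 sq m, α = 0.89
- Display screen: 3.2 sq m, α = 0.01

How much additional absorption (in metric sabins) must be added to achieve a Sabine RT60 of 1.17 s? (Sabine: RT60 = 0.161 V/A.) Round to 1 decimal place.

Equivalent absorption area: A₁ = 308*0.81 + 308*0.09 + 10*0.10 + 919.2*0.04 + 3.6*0.89 + 3.2*0.01 = 318.204 sq m.
V = 4004 m³. Required absorption A₂ = 0.161 × 4004 / 1.17 = 550.978 sabins.
Additional absorption ΔA = 550.978 − 318.204 = 232.8 sabins.

232.8 sabins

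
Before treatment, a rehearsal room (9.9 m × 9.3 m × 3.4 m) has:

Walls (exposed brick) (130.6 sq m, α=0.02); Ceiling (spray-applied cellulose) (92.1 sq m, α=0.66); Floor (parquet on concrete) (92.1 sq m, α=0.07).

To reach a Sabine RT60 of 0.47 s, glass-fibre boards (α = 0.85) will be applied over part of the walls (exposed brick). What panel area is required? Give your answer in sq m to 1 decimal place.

Summing Sᵢαᵢ: 2.612 + 60.786 + 6.447 → A₁ = 69.845 sabins.
Required A₂ = 0.161·313.038/0.47 = 107.232 sabins.
ΔA needed = 107.232 − 69.845 = 37.387 sabins.
Each sq m of panel replacing the walls (exposed brick) adds (0.85 − 0.02) = 0.83 sabins.
Area = ΔA/Δα = 37.387/0.83 = 45.0 sq m.

45.0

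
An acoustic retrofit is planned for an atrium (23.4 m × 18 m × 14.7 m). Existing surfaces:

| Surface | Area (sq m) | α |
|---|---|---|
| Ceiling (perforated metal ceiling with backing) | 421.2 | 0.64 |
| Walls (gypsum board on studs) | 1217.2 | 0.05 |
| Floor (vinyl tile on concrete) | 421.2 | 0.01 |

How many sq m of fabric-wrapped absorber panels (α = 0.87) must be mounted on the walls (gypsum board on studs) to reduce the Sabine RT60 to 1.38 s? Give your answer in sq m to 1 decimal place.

472.8

Equivalent absorption area: A₁ = 421.2·0.64 + 1217.2·0.05 + 421.2·0.01 = 334.640 sq m.
V = 6191.64 m³. Target absorption A₂ = 0.161 × 6191.64 / 1.38 = 722.358 sabins.
Absorption to add: 722.358 − 334.640 = 387.718 sabins.
Net gain per sq m: Δα = 0.87 − 0.05 = 0.82.
Panel area = 387.718 / 0.82 = 472.8 sq m.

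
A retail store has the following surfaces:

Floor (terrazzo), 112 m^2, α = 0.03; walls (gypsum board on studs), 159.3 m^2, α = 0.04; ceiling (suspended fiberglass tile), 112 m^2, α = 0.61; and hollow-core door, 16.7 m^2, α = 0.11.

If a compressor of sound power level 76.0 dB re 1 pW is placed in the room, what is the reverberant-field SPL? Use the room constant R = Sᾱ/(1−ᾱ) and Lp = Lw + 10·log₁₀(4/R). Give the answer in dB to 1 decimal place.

62.0 dB

Σ(Sᵢαᵢ) = 112·0.03 + 159.3·0.04 + 112·0.61 + 16.7·0.11 = 79.889; total area S = 400.0 m^2.
ᾱ = 79.889/400.0 = 0.1997; R = Sᾱ/(1−ᾱ) = 79.889/(1−0.1997) = 99.824 m^2.
Lp = Lw + 10 log₁₀(4/R) = 76.0 -13.97 = 62.0 dB.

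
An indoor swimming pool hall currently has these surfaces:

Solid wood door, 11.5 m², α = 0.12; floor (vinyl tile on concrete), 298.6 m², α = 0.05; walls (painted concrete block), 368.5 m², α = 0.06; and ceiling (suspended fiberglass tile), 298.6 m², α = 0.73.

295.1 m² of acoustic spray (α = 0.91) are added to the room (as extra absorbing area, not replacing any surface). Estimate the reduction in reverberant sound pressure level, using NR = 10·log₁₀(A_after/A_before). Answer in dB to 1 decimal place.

3.1 dB

A_before = Σ Sᵢαᵢ = 11.5×0.12 + 298.6×0.05 + 368.5×0.06 + 298.6×0.73 = 256.398 sabins.
Treatment contributes 295.1·0.91 = 268.541 sabins.
A_after = 256.398 + 268.541 = 524.939 sabins.
NR = 10·log₁₀(524.939/256.398) = 3.1 dB.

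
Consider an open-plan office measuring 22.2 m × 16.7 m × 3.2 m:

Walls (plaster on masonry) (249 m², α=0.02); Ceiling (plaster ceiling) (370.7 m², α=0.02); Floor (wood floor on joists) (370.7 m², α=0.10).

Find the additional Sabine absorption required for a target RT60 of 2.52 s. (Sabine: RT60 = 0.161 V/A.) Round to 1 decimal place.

26.3 sabins

Equivalent absorption area: A₁ = 249×0.02 + 370.7×0.02 + 370.7×0.10 = 49.464 m².
Target A₂ = 0.161·1186.368/2.52 = 75.796 sabins (V = 1186.368 m³).
Shortfall: 75.796 − 49.464 = 26.3 sabins.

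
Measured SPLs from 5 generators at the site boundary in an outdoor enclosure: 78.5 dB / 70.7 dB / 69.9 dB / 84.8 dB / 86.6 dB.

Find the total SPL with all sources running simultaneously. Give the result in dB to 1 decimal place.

89.3 dB

Sum in the linear (power) domain: Σ 10^(Lᵢ/10) = 10^(78.5/10) + 10^(70.7/10) + 10^(69.9/10) + 10^(84.8/10) + 10^(86.6/10) = 8.514e+08.
L_total = 10·log₁₀(8.514e+08) = 89.3 dB.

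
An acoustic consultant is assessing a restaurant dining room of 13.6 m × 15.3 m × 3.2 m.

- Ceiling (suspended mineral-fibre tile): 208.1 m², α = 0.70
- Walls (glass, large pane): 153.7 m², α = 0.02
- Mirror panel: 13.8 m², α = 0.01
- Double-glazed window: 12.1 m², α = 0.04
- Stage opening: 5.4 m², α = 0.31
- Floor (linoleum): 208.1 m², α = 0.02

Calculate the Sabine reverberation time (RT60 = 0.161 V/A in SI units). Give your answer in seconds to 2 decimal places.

A = Σ Sᵢαᵢ = 208.1×0.70 + 153.7×0.02 + 13.8×0.01 + 12.1×0.04 + 5.4×0.31 + 208.1×0.02 = 155.202 sabins.
Volume V = 13.6 × 15.3 × 3.2 = 665.856 m³.
T = 0.161 V/A = 0.161·665.856/155.202 = 0.69 s.

0.69 s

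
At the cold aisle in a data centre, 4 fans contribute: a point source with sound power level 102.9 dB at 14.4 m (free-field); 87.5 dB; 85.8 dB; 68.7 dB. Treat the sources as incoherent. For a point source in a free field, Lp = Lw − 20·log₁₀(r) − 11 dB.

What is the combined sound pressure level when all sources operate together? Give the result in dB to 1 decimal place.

Source at 14.4 m: Lp = 102.9 − 20·log₁₀(14.4) − 11 = 68.7 dB.
Σ 10^(Lᵢ/10) = 9.574e+08.
L_total = 10·log₁₀(9.574e+08) = 89.8 dB.

89.8 dB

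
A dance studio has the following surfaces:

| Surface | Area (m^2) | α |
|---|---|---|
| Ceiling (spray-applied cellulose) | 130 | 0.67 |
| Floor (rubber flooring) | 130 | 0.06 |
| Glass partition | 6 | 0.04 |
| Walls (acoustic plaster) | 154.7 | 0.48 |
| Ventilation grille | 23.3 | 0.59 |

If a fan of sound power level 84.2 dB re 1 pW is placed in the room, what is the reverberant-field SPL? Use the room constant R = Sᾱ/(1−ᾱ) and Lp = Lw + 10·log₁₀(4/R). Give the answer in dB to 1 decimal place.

65.3 dB

A = 183.143 sabins; S = 444.0 m^2.
ᾱ = 183.143/444.0 = 0.4125; R = Sᾱ/(1−ᾱ) = 183.143/(1−0.4125) = 311.733 m^2.
Lp = 84.2 + 10·log₁₀(4/311.733) = 84.2 + (-18.92) = 65.3 dB.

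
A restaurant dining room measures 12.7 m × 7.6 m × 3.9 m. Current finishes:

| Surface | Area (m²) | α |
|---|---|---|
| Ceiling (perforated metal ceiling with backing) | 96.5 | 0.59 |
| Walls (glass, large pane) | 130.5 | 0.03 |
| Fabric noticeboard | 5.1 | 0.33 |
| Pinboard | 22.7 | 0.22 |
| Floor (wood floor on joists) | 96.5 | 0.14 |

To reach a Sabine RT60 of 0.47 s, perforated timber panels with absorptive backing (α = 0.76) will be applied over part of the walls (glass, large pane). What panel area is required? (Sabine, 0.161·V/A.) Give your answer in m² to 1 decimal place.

65.6

A₁ = Σ Sᵢαᵢ = 96.5·0.59 + 130.5·0.03 + 5.1·0.33 + 22.7·0.22 + 96.5·0.14 = 81.037 sabins.
Required A₂ = 0.161·376.428/0.47 = 128.947 sabins.
ΔA needed = 128.947 − 81.037 = 47.910 sabins.
Net gain per m²: Δα = 0.76 − 0.03 = 0.73.
Area = ΔA/Δα = 47.910/0.73 = 65.6 m².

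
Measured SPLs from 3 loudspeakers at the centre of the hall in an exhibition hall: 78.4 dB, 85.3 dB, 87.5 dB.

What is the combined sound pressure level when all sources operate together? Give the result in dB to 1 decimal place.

Sum in the linear (power) domain: Σ 10^(Lᵢ/10) = 10^(78.4/10) + 10^(85.3/10) + 10^(87.5/10) = 9.704e+08.
L_total = 10·log₁₀(9.704e+08) = 89.9 dB.

89.9 dB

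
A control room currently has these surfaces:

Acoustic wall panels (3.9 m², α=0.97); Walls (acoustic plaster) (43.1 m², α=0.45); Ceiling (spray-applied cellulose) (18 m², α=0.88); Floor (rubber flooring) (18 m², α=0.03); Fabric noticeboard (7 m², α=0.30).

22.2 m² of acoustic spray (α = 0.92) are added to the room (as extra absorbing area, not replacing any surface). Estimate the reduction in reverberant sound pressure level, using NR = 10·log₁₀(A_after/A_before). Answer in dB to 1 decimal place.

1.7 dB

A_before = Σ Sᵢαᵢ = 3.9×0.97 + 43.1×0.45 + 18×0.88 + 18×0.03 + 7×0.30 = 41.658 sabins.
Added absorption = 22.2 × 0.92 = 20.424 sabins.
A_after = 41.658 + 20.424 = 62.082 sabins.
NR = 10·log₁₀(62.082/41.658) = 1.7 dB.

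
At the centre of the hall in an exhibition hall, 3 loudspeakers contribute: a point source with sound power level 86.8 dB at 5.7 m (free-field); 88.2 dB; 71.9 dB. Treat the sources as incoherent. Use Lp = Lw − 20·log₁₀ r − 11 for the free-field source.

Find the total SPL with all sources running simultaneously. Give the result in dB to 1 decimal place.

Source at 5.7 m: Lp = 86.8 − 20·log₁₀(5.7) − 11 = 60.7 dB.
Converting to relative power and adding: 10^(60.7/10) + 10^(88.2/10) + 10^(71.9/10) = 6.774e+08.
Combined level = 10 log₁₀(6.774e+08) = 88.3 dB.

88.3 dB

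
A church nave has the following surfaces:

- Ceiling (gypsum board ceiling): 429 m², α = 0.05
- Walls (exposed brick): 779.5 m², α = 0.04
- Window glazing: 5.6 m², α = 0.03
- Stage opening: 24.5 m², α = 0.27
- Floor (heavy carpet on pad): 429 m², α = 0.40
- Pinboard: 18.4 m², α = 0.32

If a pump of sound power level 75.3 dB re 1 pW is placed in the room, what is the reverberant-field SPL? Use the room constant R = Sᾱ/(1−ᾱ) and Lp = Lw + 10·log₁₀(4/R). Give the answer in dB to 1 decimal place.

56.9 dB

Σ(Sᵢαᵢ) = 429×0.05 + 779.5×0.04 + 5.6×0.03 + 24.5×0.27 + 429×0.40 + 18.4×0.32 = 236.901; total area S = 1686.0 m².
ᾱ = 0.1405, so room constant R = A/(1−ᾱ) = 275.627 m².
Lp = 75.3 + 10·log₁₀(4/275.627) = 75.3 + (-18.38) = 56.9 dB.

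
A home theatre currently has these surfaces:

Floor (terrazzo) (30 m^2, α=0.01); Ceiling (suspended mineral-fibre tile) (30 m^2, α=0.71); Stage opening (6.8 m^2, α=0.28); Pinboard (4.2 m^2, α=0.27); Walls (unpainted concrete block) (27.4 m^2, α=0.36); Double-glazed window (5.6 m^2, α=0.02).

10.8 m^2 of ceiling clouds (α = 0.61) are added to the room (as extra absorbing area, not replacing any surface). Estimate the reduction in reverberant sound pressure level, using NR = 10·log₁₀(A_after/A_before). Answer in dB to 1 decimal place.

0.8 dB

A_before = Σ Sᵢαᵢ = 30*0.01 + 30*0.71 + 6.8*0.28 + 4.2*0.27 + 27.4*0.36 + 5.6*0.02 = 34.614 sabins.
Treatment contributes 10.8·0.61 = 6.588 sabins.
A_after = 34.614 + 6.588 = 41.202 sabins.
NR = 10·log₁₀(41.202/34.614) = 0.8 dB.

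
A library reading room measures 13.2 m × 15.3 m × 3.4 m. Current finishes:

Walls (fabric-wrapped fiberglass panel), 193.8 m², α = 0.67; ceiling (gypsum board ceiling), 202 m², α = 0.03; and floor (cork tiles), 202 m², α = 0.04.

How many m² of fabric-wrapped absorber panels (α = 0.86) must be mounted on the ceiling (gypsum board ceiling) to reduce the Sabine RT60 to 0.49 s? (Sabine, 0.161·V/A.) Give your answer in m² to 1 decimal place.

Summing Sᵢαᵢ: 129.846 + 6.060 + 8.080 → A₁ = 143.986 sabins.
V = 686.664 m³. Target absorption A₂ = 0.161 × 686.664 / 0.49 = 225.618 sabins.
ΔA needed = 225.618 − 143.986 = 81.632 sabins.
Net gain per m²: Δα = 0.86 − 0.03 = 0.83.
Panel area = 81.632 / 0.83 = 98.4 m².

98.4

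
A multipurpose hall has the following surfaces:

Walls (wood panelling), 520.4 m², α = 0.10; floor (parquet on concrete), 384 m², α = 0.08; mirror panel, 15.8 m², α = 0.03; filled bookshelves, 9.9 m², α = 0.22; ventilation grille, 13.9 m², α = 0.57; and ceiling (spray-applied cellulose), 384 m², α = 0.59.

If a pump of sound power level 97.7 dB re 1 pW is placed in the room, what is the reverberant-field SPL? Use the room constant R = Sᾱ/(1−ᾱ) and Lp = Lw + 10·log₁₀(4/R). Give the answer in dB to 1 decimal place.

77.5 dB

A = 319.895 sabins; S = 1328.0 m².
ᾱ = 319.895/1328.0 = 0.2409; R = Sᾱ/(1−ᾱ) = 319.895/(1−0.2409) = 421.414 m².
Lp = Lw + 10 log₁₀(4/R) = 97.7 -20.23 = 77.5 dB.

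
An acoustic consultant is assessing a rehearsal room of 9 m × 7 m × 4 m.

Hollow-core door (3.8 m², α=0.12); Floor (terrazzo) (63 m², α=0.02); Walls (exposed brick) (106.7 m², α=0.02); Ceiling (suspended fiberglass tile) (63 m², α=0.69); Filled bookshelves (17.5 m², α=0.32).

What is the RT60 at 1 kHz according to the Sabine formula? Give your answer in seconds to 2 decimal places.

Equivalent absorption area: A = 3.8*0.12 + 63*0.02 + 106.7*0.02 + 63*0.69 + 17.5*0.32 = 52.920 m².
Room volume: 252 m³.
T = 0.161 V/A = 0.161·252/52.920 = 0.77 s.

0.77 seconds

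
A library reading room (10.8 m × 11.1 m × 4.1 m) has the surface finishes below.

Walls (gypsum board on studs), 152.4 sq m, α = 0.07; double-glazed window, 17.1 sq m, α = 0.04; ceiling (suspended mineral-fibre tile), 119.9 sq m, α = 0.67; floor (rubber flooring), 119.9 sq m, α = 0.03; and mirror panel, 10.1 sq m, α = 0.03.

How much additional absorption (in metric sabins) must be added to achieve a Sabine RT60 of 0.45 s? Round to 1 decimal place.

A₁ = Σ Sᵢαᵢ = 152.4*0.07 + 17.1*0.04 + 119.9*0.67 + 119.9*0.03 + 10.1*0.03 = 95.585 sabins.
Target A₂ = 0.161·491.508/0.45 = 175.851 sabins (V = 491.508 m³).
Shortfall: 175.851 − 95.585 = 80.3 sabins.

80.3 sabins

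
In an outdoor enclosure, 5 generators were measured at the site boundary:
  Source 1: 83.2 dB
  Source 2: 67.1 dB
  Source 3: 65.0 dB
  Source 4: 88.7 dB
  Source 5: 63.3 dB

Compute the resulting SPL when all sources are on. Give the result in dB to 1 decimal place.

Σ 10^(Lᵢ/10) = 9.607e+08.
L_total = 10·log₁₀(9.607e+08) = 89.8 dB.

89.8 dB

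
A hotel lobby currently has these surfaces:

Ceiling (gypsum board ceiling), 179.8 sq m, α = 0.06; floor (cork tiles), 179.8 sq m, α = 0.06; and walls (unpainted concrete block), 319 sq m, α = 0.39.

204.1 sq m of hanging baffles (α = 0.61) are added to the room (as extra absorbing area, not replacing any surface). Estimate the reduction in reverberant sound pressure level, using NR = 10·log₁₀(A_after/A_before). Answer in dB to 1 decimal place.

2.7 dB

Summing Sᵢαᵢ: 10.788 + 10.788 + 124.410 → A_before = 145.986 sabins.
Treatment contributes 204.1·0.61 = 124.501 sabins.
A_after = 145.986 + 124.501 = 270.487 sabins.
Reduction = 10 log₁₀(A_after/A_before) = 10 log₁₀(1.8528) = 2.7 dB.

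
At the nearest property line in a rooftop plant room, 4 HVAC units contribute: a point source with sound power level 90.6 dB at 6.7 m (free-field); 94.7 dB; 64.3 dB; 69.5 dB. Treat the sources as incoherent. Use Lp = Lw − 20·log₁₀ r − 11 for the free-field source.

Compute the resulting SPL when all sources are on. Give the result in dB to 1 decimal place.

Source at 6.7 m: Lp = 90.6 − 20·log₁₀(6.7) − 11 = 63.1 dB.
Σ 10^(Lᵢ/10) = 2.965e+09.
Combined level = 10 log₁₀(2.965e+09) = 94.7 dB.

94.7 dB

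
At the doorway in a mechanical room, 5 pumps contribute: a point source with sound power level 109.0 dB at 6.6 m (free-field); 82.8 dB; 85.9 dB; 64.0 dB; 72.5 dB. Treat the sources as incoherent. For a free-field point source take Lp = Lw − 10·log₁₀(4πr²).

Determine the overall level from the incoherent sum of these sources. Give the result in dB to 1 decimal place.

Source at 6.6 m: Lp = 109.0 − 10·log₁₀(4π·6.6²) = 109.0 − 10·log₁₀(547.391) = 81.6 dB.
Converting to relative power and adding: 10^(81.6/10) + 10^(82.8/10) + 10^(85.9/10) + 10^(64.0/10) + 10^(72.5/10) = 7.444e+08.
L_total = 10·log₁₀(7.444e+08) = 88.7 dB.

88.7 dB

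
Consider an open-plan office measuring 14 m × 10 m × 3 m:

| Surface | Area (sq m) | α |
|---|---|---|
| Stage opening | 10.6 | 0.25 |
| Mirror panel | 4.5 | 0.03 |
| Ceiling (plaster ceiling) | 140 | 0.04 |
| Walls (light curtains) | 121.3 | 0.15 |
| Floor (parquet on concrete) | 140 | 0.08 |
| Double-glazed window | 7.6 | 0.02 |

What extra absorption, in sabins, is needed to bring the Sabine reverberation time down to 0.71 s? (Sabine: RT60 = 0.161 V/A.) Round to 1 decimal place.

57.3 sabins

A₁ = Σ Sᵢαᵢ = 10.6*0.25 + 4.5*0.03 + 140*0.04 + 121.3*0.15 + 140*0.08 + 7.6*0.02 = 37.932 sabins.
Target A₂ = 0.161·420/0.71 = 95.239 sabins (V = 420 m³).
ΔA = A₂ − A₁ = 95.239 − 37.932 = 57.3 sabins.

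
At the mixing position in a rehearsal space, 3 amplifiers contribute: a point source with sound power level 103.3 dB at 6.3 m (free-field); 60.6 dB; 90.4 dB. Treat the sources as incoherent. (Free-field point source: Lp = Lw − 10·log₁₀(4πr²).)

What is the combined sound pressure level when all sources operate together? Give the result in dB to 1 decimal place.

90.6 dB

Source at 6.3 m: Lp = 103.3 − 10·log₁₀(4π·6.3²) = 103.3 − 10·log₁₀(498.759) = 76.3 dB.
Sum in the linear (power) domain: Σ 10^(Lᵢ/10) = 10^(76.3/10) + 10^(60.6/10) + 10^(90.4/10) = 1.14e+09.
L_total = 10·log₁₀(1.14e+09) = 90.6 dB.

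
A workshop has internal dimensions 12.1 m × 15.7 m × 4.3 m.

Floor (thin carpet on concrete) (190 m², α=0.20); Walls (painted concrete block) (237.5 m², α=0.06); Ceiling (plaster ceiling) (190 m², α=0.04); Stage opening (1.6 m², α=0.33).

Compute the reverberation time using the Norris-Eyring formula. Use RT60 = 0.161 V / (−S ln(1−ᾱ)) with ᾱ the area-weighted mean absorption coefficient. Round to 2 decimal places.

2.07 s

S = Σ Sᵢ = 619.1 m².
Σ(Sᵢαᵢ) = 190·0.20 + 237.5·0.06 + 190·0.04 + 1.6·0.33 = 60.378.
Mean coefficient ᾱ = A/S = 0.0975.
Eyring denominator: −S ln(1−ᾱ) = 63.511.
V = 12.1 × 15.7 × 4.3 = 816.871 m³.
T = 0.161·V/[−S·ln(1−ᾱ)] = 0.161·816.871/63.511 = 2.07 s.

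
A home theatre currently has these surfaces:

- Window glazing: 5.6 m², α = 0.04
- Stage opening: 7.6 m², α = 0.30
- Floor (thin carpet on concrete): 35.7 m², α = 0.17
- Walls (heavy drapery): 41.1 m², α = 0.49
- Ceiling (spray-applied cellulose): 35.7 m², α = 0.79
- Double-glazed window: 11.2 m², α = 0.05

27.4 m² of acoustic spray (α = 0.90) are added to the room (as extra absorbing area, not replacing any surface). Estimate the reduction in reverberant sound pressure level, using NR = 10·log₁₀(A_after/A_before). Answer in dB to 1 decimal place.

1.6 dB

Total absorption A_before = 5.6*0.04 + 7.6*0.30 + 35.7*0.17 + 41.1*0.49 + 35.7*0.79 + 11.2*0.05
  = 0.224 + 2.280 + 6.069 + 20.139 + 28.203 + 0.560 = 57.475 m² sabins.
Added absorption = 27.4 × 0.90 = 24.660 sabins.
New total A_after = 82.135 sabins.
NR = 10·log₁₀(82.135/57.475) = 1.6 dB.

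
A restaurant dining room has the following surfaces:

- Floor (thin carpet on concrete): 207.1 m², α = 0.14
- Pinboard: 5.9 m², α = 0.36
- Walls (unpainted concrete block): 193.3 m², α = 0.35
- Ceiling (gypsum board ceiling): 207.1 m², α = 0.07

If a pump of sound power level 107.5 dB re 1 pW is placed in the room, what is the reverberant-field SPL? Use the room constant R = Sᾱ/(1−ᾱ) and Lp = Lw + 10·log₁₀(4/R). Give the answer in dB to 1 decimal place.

92.1 dB

Σ(Sᵢαᵢ) = 207.1·0.14 + 5.9·0.36 + 193.3·0.35 + 207.1·0.07 = 113.270; total area S = 613.4 m².
ᾱ = 0.1847, so room constant R = A/(1−ᾱ) = 138.930 m².
Lp = Lw + 10 log₁₀(4/R) = 107.5 -15.41 = 92.1 dB.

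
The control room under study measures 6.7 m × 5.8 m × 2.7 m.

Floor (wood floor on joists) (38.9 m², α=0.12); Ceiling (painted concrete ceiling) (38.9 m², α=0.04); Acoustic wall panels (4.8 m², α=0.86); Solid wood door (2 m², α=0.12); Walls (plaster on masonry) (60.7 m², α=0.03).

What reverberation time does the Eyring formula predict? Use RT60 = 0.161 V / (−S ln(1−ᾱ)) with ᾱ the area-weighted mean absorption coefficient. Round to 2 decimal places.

1.30 s

S = Σ Sᵢ = 145.3 m².
Σ(Sᵢαᵢ) = 38.9×0.12 + 38.9×0.04 + 4.8×0.86 + 2×0.12 + 60.7×0.03 = 12.413.
Mean coefficient ᾱ = A/S = 0.0854.
−S·ln(1−ᾱ) = −145.3 × ln(1 − 0.0854) = 12.971.
V = 6.7 × 5.8 × 2.7 = 104.922 m³.
RT60 = 0.161 × 104.922 / 12.971 = 1.30 s.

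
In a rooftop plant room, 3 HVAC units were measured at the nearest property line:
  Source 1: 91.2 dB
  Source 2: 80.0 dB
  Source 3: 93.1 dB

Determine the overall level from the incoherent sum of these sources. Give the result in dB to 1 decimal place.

95.4 dB

Σ 10^(Lᵢ/10) = 3.46e+09.
Back to dB: 10·log₁₀ Σ = 95.4 dB.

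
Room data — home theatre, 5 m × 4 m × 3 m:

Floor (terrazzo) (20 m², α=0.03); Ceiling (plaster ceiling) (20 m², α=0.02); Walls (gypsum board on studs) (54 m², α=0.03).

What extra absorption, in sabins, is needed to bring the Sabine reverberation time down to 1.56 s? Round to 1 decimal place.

3.6 sabins

Total absorption A₁ = 20×0.03 + 20×0.02 + 54×0.03
  = 0.600 + 0.400 + 1.620 = 2.620 m² sabins.
V = 60 m³. Required absorption A₂ = 0.161 × 60 / 1.56 = 6.192 sabins.
ΔA = A₂ − A₁ = 6.192 − 2.620 = 3.6 sabins.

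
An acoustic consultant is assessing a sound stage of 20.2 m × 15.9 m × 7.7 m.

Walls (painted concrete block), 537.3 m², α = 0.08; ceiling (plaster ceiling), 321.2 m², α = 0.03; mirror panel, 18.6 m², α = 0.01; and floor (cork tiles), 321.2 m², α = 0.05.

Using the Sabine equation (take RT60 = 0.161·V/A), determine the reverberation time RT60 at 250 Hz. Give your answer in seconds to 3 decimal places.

5.782 s

Summing Sᵢαᵢ: 42.984 + 9.636 + 0.186 + 16.060 → A = 68.866 sabins.
Volume V = 20.2 × 15.9 × 7.7 = 2473.086 m³.
RT60 = 0.161 · V / A = 0.161 × 2473.086 / 68.866 = 5.782 s.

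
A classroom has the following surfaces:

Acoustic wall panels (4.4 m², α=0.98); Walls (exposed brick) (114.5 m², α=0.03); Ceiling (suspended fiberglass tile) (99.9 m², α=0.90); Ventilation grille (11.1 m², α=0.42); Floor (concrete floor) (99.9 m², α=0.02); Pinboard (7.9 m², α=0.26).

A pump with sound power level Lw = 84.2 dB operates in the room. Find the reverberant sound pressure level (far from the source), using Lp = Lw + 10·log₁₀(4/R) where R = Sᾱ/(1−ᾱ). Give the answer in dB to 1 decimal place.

Σ(Sᵢαᵢ) = 4.4·0.98 + 114.5·0.03 + 99.9·0.90 + 11.1·0.42 + 99.9·0.02 + 7.9·0.26 = 106.371; total area S = 337.7 m².
ᾱ = 106.371/337.7 = 0.3150; R = Sᾱ/(1−ᾱ) = 106.371/(1−0.3150) = 155.286 m².
Lp = Lw + 10 log₁₀(4/R) = 84.2 -15.89 = 68.3 dB.

68.3 dB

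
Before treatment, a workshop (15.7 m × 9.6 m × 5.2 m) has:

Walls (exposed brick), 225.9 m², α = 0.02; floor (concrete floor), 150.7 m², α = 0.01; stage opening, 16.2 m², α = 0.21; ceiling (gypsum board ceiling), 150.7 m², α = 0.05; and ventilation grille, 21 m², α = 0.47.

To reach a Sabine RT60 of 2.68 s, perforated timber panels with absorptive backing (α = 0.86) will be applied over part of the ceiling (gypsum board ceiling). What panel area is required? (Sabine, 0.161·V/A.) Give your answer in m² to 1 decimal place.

25.0

A₁ = Σ Sᵢαᵢ = 225.9·0.02 + 150.7·0.01 + 16.2·0.21 + 150.7·0.05 + 21·0.47 = 26.832 sabins.
Required A₂ = 0.161·783.744/2.68 = 47.083 sabins.
ΔA needed = 47.083 − 26.832 = 20.251 sabins.
Net gain per m²: Δα = 0.86 − 0.05 = 0.81.
Panel area = 20.251 / 0.81 = 25.0 m².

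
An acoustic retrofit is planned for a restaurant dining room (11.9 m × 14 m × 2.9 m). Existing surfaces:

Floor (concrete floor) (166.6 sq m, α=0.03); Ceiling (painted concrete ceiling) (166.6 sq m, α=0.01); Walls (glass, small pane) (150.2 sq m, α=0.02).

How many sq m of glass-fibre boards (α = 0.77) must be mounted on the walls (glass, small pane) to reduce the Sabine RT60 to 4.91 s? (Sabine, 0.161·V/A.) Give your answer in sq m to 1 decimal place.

Summing Sᵢαᵢ: 4.998 + 1.666 + 3.004 → A₁ = 9.668 sabins.
Required A₂ = 0.161·483.14/4.91 = 15.842 sabins.
ΔA needed = 15.842 − 9.668 = 6.174 sabins.
Each sq m of panel replacing the walls (glass, small pane) adds (0.77 − 0.02) = 0.75 sabins.
Area = ΔA/Δα = 6.174/0.75 = 8.2 sq m.

8.2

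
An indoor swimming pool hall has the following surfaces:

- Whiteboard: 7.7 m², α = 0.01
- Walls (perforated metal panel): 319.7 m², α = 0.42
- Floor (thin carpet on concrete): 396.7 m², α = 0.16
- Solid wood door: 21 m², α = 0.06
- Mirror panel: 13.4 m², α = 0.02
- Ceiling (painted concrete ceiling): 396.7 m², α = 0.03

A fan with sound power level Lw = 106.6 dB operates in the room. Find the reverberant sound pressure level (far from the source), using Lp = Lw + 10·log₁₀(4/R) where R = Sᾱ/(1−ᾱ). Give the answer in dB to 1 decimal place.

A = 211.252 sabins; S = 1155.2 m².
ᾱ = 211.252/1155.2 = 0.1829; R = Sᾱ/(1−ᾱ) = 211.252/(1−0.1829) = 258.539 m².
Lp = 106.6 + 10·log₁₀(4/258.539) = 106.6 + (-18.10) = 88.5 dB.

88.5 dB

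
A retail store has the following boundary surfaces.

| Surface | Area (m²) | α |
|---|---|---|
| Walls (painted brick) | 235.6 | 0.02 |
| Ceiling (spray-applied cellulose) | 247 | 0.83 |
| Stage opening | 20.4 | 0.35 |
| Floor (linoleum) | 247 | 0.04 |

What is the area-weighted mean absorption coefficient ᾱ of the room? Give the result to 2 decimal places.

S = Σ Sᵢ = 235.6 + 247 + 20.4 + 247 = 750.0 m².
Σ(Sᵢαᵢ) = 235.6·0.02 + 247·0.83 + 20.4·0.35 + 247·0.04 = 226.742.
ᾱ = 226.742 / 750.0 = 0.30.

0.30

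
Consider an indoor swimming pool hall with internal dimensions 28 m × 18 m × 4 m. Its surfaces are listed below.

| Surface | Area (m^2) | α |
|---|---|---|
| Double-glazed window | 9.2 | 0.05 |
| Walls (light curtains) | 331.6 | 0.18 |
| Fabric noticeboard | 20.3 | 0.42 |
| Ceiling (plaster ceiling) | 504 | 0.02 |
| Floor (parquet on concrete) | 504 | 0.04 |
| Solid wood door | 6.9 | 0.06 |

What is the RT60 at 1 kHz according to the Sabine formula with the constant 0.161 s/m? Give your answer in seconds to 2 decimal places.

Total absorption A = 9.2·0.05 + 331.6·0.18 + 20.3·0.42 + 504·0.02 + 504·0.04 + 6.9·0.06
  = 0.460 + 59.688 + 8.526 + 10.080 + 20.160 + 0.414 = 99.328 m^2 sabins.
Volume V = 28 × 18 × 4 = 2016 m³.
RT60 = 0.161 · V / A = 0.161 × 2016 / 99.328 = 3.27 s.

3.27 seconds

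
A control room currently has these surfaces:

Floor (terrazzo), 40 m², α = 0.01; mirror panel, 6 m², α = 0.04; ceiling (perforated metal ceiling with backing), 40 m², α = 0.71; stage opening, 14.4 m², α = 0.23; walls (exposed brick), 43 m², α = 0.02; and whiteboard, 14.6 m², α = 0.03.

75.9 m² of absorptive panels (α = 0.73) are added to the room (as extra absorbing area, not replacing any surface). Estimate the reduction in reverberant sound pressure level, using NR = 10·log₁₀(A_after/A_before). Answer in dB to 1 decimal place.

Summing Sᵢαᵢ: 0.400 + 0.240 + 28.400 + 3.312 + 0.860 + 0.438 → A_before = 33.650 sabins.
Added absorption = 75.9 × 0.73 = 55.407 sabins.
A_after = 33.650 + 55.407 = 89.057 sabins.
NR = 10·log₁₀(89.057/33.650) = 4.2 dB.

4.2 dB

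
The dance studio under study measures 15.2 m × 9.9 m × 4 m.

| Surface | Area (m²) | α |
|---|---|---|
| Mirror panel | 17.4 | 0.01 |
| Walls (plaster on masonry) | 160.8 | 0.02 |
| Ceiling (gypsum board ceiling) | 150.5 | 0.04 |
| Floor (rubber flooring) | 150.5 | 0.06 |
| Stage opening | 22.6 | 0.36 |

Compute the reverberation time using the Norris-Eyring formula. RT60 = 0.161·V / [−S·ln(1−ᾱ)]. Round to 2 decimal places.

Total surface area S = 17.4 + 160.8 + 150.5 + 150.5 + 22.6 = 501.8 m².
Absorption A = 17.4×0.01 + 160.8×0.02 + 150.5×0.04 + 150.5×0.06 + 22.6×0.36 = 26.576 sabins.
Mean coefficient ᾱ = A/S = 0.0530.
Eyring denominator: −S ln(1−ᾱ) = 27.326.
V = 15.2 × 9.9 × 4 = 601.92 m³.
T = 0.161·V/[−S·ln(1−ᾱ)] = 0.161·601.92/27.326 = 3.55 s.

3.55 s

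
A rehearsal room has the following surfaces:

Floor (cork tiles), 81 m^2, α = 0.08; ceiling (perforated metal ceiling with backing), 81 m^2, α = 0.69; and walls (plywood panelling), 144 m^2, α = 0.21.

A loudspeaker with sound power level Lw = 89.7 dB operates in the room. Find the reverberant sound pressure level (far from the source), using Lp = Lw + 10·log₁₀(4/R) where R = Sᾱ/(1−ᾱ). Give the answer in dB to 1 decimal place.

74.5 dB

A = 92.610 sabins; S = 306.0 m^2.
ᾱ = 0.3026, so room constant R = A/(1−ᾱ) = 132.793 m^2.
Lp = Lw + 10 log₁₀(4/R) = 89.7 -15.21 = 74.5 dB.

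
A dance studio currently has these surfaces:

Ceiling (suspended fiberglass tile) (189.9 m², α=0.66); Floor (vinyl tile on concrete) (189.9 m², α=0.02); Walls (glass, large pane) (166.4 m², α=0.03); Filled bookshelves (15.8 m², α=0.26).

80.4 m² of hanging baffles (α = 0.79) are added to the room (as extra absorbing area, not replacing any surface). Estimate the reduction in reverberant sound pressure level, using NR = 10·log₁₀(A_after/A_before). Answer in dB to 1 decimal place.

Summing Sᵢαᵢ: 125.334 + 3.798 + 4.992 + 4.108 → A_before = 138.232 sabins.
Treatment contributes 80.4·0.79 = 63.516 sabins.
New total A_after = 201.748 sabins.
Reduction = 10 log₁₀(A_after/A_before) = 10 log₁₀(1.4595) = 1.6 dB.

1.6 dB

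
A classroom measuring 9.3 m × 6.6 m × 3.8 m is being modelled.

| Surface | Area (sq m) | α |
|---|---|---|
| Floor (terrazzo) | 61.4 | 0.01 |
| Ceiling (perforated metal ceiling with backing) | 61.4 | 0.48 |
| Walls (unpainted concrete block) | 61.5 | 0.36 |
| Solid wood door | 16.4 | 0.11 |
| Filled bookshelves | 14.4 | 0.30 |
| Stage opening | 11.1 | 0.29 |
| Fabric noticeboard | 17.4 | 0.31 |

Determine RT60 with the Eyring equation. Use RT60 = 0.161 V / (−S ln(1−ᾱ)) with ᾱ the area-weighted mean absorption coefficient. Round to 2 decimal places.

0.48 s

S = Σ Sᵢ = 243.6 sq m.
Σ(Sᵢαᵢ) = 61.4×0.01 + 61.4×0.48 + 61.5×0.36 + 16.4×0.11 + 14.4×0.30 + 11.1×0.29 + 17.4×0.31 = 66.963.
Mean coefficient ᾱ = A/S = 0.2749.
Eyring denominator: −S ln(1−ᾱ) = 78.304.
V = 9.3 × 6.6 × 3.8 = 233.244 m³.
RT60 = 0.161 × 233.244 / 78.304 = 0.48 s.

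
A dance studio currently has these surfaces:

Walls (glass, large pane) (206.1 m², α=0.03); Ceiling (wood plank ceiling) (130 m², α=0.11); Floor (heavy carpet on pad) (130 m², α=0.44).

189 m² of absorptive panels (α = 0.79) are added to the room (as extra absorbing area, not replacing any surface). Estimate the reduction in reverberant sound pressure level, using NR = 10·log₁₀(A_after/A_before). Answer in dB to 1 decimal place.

Total absorption A_before = 206.1×0.03 + 130×0.11 + 130×0.44
  = 6.183 + 14.300 + 57.200 = 77.683 m² sabins.
Added absorption = 189 × 0.79 = 149.310 sabins.
New total A_after = 226.993 sabins.
NR = 10·log₁₀(226.993/77.683) = 4.7 dB.

4.7 dB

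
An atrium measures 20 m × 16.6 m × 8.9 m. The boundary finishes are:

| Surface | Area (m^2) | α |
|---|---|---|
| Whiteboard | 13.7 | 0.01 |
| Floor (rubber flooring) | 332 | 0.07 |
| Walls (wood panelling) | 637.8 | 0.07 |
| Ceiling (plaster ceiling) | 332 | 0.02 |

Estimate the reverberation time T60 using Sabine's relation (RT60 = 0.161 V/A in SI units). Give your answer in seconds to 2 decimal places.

6.37 s

Summing Sᵢαᵢ: 0.137 + 23.240 + 44.646 + 6.640 → A = 74.663 sabins.
V = 20·16.6·8.9 = 2954.8 m³.
Sabine: RT60 = 0.161 × 2954.8 / 74.663 = 6.37 s.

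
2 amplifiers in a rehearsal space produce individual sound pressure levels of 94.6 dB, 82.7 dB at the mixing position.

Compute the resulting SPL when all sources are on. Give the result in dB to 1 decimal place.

94.9 dB

Sum in the linear (power) domain: Σ 10^(Lᵢ/10) = 10^(94.6/10) + 10^(82.7/10) = 3.07e+09.
L_total = 10·log₁₀(3.07e+09) = 94.9 dB.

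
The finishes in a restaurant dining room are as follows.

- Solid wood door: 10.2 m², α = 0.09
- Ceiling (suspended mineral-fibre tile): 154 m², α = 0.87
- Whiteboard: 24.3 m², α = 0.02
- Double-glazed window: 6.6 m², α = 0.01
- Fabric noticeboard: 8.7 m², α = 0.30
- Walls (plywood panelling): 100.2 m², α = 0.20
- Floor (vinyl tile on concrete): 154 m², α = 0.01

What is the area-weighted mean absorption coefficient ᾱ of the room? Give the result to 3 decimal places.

0.349

S = Σ Sᵢ = 10.2 + 154 + 24.3 + 6.6 + 8.7 + 100.2 + 154 = 458.0 m².
Weighted sum Σ Sα = 159.640.
ᾱ = A/S = 0.349.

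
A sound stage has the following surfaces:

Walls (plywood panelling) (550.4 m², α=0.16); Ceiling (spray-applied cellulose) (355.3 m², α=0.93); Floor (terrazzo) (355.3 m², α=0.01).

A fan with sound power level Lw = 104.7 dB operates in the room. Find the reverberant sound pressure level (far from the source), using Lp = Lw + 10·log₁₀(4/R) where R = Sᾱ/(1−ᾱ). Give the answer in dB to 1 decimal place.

Σ(Sᵢαᵢ) = 550.4×0.16 + 355.3×0.93 + 355.3×0.01 = 422.046; total area S = 1261.0 m².
ᾱ = 422.046/1261.0 = 0.3347; R = Sᾱ/(1−ᾱ) = 422.046/(1−0.3347) = 634.369 m².
Lp = 104.7 + 10·log₁₀(4/634.369) = 104.7 + (-22.00) = 82.7 dB.

82.7 dB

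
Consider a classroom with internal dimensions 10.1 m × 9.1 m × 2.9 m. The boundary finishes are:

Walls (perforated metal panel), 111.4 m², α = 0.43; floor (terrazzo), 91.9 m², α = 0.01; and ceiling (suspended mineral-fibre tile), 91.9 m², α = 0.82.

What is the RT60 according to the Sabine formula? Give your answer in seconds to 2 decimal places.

0.35 sec

Equivalent absorption area: A = 111.4×0.43 + 91.9×0.01 + 91.9×0.82 = 124.179 m².
V = 10.1·9.1·2.9 = 266.539 m³.
T = 0.161 V/A = 0.161·266.539/124.179 = 0.35 s.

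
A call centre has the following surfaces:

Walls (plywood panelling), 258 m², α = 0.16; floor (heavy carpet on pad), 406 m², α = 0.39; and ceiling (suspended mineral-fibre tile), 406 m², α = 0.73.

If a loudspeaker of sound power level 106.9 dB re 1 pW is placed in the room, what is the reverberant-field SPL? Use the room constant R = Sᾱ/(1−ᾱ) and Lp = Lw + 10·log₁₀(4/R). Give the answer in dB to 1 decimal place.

A = 496.000 sabins; S = 1070.0 m².
ᾱ = 496.000/1070.0 = 0.4636; R = Sᾱ/(1−ᾱ) = 496.000/(1−0.4636) = 924.683 m².
Lp = 106.9 + 10·log₁₀(4/924.683) = 106.9 + (-23.64) = 83.3 dB.

83.3 dB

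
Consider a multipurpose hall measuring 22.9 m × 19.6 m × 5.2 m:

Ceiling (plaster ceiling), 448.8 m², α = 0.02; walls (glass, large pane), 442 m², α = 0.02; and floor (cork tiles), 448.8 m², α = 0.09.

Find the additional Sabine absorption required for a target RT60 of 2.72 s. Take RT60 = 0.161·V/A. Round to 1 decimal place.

79.9 sabins

Summing Sᵢαᵢ: 8.976 + 8.840 + 40.392 → A₁ = 58.208 sabins.
V = 2333.968 m³. Required absorption A₂ = 0.161 × 2333.968 / 2.72 = 138.150 sabins.
ΔA = A₂ − A₁ = 138.150 − 58.208 = 79.9 sabins.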